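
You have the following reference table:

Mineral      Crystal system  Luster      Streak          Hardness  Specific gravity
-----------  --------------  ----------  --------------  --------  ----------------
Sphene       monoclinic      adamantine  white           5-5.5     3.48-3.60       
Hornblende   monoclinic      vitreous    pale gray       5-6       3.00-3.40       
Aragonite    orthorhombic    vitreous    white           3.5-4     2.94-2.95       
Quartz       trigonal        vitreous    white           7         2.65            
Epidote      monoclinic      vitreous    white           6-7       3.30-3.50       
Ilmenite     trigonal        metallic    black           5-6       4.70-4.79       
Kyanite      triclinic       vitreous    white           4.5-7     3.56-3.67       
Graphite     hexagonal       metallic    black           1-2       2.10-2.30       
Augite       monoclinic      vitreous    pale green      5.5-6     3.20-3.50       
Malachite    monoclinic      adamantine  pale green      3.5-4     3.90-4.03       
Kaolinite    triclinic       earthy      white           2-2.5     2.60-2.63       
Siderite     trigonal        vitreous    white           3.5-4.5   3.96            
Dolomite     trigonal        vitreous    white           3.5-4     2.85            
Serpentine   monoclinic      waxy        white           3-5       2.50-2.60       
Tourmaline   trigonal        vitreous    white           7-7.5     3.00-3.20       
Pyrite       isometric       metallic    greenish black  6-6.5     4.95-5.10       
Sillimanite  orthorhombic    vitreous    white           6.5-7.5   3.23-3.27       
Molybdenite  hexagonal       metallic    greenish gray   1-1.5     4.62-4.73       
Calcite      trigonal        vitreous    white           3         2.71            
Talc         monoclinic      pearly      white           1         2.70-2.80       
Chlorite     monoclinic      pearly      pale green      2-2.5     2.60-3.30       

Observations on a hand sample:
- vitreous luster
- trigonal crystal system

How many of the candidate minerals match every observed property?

Vitreous luster: only Hornblende, Aragonite, Quartz, Epidote, Kyanite, Augite, Siderite, Dolomite, Tourmaline, Sillimanite, Calcite remain.
Trigonal crystal system: only Quartz, Siderite, Dolomite, Tourmaline, Calcite remain.
The minerals that satisfy all observations are Calcite, Dolomite, Quartz, Siderite, Tourmaline.
That is 5 minerals.

5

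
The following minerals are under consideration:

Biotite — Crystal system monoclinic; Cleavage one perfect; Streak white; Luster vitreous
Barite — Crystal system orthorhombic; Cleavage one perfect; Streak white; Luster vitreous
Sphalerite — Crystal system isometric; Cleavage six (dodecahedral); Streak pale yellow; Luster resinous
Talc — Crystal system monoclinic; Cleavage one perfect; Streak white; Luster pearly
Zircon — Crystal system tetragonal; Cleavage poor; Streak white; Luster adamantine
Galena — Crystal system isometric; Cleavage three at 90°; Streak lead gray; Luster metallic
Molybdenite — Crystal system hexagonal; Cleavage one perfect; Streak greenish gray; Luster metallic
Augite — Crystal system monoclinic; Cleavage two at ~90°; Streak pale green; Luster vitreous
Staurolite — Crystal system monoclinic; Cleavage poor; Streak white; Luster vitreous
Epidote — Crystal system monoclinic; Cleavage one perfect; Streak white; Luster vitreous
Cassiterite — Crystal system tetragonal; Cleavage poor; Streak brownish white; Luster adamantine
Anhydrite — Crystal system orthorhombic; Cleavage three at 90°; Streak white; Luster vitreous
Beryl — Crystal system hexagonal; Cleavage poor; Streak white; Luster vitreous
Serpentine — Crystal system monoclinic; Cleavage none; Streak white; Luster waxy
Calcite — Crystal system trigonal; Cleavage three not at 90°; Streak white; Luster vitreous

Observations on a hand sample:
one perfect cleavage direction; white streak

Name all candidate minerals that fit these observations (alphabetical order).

One perfect cleavage direction — only Biotite, Barite, Talc, Molybdenite, Epidote remain.
White streak excludes Molybdenite.
Remaining candidates: Barite, Biotite, Epidote, Talc.

Barite, Biotite, Epidote, Talc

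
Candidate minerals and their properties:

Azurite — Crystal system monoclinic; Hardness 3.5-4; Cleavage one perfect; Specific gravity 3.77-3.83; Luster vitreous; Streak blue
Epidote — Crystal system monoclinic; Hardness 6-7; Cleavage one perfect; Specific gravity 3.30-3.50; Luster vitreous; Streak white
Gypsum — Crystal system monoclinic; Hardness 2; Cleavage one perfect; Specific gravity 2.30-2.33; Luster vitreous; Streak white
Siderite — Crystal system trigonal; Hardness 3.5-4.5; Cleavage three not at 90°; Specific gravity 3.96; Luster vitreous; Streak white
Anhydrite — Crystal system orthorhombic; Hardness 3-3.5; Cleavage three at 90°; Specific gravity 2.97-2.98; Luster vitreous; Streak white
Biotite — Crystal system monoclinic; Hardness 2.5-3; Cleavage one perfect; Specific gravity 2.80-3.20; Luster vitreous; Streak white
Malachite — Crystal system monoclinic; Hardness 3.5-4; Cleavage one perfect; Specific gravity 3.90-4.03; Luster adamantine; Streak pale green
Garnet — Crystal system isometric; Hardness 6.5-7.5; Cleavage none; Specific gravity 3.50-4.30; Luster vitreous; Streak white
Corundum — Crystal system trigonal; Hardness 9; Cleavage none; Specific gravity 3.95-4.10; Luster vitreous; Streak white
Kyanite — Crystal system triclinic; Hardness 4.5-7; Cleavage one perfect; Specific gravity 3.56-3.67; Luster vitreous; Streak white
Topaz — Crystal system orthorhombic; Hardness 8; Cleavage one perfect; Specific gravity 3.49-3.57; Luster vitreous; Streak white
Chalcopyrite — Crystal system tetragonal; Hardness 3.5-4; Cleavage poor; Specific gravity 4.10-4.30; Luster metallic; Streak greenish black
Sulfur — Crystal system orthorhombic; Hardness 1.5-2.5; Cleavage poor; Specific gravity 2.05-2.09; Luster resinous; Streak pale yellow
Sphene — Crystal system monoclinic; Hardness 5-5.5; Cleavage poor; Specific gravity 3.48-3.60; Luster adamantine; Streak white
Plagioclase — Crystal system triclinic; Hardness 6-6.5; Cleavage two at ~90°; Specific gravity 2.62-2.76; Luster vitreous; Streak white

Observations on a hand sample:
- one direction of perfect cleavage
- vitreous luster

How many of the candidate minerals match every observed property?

6

One direction of perfect cleavage — narrows the field to Azurite, Epidote, Gypsum, Biotite, Malachite, Kyanite, Topaz.
Vitreous luster eliminates Malachite.
Remaining candidates: Azurite, Biotite, Epidote, Gypsum, Kyanite, Topaz.
That is 6 minerals.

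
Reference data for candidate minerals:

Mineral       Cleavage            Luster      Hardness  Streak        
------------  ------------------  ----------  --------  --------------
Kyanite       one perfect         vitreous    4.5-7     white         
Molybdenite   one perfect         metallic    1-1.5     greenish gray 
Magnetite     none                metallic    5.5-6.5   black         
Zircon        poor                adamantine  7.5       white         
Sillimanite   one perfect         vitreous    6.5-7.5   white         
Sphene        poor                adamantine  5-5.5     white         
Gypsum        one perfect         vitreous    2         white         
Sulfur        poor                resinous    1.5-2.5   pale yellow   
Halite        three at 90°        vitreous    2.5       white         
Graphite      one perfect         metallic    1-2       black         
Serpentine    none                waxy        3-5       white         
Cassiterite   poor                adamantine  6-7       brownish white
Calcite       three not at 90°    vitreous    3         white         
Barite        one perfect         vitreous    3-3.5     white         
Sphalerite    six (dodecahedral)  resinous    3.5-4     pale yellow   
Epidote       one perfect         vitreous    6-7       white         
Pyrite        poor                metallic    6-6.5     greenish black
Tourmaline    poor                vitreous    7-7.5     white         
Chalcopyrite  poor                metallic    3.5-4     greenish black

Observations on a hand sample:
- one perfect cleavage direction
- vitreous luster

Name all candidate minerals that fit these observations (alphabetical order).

Barite, Epidote, Gypsum, Kyanite, Sillimanite

One perfect cleavage direction: leaves Kyanite, Molybdenite, Sillimanite, Gypsum, Graphite, Barite, Epidote.
Vitreous luster eliminates Molybdenite, Graphite.
Remaining candidates: Barite, Epidote, Gypsum, Kyanite, Sillimanite.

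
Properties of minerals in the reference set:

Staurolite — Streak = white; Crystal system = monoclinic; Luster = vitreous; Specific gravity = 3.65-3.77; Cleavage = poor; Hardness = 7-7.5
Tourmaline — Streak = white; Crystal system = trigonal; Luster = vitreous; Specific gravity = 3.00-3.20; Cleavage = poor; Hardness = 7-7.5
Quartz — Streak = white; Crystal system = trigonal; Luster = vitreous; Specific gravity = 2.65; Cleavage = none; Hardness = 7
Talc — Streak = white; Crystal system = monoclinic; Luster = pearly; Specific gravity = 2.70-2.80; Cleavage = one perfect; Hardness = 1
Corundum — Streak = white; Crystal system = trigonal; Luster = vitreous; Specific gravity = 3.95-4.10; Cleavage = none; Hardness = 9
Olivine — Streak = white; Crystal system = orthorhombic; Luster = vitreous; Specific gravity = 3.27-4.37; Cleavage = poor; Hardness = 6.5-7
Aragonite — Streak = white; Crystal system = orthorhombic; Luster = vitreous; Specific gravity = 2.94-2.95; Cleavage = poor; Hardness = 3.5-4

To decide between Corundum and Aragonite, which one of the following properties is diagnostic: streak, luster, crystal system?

Streak: both white — shared.
Luster: both vitreous — shared.
Crystal system: Corundum trigonal, Aragonite orthorhombic — these differ.
Of the listed properties, crystal system is the one that separates them.

crystal system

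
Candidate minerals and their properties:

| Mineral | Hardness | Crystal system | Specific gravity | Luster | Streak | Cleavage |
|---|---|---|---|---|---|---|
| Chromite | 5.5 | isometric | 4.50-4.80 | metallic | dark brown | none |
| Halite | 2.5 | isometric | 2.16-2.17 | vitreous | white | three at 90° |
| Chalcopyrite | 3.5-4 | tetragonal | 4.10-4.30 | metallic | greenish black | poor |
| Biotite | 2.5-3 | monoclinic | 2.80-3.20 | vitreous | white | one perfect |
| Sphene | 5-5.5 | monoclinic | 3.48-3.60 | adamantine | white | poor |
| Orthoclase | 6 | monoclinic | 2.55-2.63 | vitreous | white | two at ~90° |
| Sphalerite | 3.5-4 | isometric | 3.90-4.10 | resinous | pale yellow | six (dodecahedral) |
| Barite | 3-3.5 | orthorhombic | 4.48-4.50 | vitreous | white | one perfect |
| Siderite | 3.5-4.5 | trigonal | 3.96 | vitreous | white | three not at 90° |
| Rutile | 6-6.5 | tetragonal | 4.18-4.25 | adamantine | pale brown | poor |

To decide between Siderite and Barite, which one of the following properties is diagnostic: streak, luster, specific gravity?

specific gravity

Streak: both white — shared.
Luster: both vitreous — shared.
Specific gravity: Siderite 3.96, Barite 4.48-4.50 — distinct.
Of the listed properties, specific gravity is the one that separates them.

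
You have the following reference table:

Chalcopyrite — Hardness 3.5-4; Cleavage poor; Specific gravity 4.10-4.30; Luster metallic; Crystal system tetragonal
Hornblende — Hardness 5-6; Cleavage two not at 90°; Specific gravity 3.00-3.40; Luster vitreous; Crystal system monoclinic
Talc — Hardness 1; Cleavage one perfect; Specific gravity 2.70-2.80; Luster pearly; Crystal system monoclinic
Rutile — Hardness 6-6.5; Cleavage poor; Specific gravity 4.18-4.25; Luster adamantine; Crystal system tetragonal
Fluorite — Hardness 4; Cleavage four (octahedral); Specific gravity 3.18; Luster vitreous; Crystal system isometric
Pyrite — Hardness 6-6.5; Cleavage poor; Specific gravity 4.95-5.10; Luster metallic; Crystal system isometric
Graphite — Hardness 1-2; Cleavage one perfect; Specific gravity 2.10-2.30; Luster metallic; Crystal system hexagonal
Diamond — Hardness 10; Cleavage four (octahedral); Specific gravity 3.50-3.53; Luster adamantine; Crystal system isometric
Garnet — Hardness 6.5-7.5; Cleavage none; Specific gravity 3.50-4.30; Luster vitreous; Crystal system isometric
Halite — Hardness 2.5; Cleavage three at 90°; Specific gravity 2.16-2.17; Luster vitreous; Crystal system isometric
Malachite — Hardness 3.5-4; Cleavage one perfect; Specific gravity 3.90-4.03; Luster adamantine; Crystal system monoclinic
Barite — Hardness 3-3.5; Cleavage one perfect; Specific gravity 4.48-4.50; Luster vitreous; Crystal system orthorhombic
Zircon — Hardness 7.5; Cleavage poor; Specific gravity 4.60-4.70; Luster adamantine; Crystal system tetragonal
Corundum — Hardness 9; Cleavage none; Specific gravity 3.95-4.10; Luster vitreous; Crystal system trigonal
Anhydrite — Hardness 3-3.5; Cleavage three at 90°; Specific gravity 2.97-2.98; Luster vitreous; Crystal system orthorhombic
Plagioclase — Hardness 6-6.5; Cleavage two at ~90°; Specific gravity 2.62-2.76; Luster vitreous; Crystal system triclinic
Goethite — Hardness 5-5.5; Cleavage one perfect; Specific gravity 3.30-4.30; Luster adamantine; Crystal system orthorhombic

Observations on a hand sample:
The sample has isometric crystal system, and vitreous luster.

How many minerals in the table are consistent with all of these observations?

3

Isometric crystal system — only Fluorite, Pyrite, Diamond, Garnet, Halite remain.
Vitreous luster eliminates Pyrite, Diamond.
Consistent with every observation: Fluorite, Garnet, Halite.
That is 3 minerals.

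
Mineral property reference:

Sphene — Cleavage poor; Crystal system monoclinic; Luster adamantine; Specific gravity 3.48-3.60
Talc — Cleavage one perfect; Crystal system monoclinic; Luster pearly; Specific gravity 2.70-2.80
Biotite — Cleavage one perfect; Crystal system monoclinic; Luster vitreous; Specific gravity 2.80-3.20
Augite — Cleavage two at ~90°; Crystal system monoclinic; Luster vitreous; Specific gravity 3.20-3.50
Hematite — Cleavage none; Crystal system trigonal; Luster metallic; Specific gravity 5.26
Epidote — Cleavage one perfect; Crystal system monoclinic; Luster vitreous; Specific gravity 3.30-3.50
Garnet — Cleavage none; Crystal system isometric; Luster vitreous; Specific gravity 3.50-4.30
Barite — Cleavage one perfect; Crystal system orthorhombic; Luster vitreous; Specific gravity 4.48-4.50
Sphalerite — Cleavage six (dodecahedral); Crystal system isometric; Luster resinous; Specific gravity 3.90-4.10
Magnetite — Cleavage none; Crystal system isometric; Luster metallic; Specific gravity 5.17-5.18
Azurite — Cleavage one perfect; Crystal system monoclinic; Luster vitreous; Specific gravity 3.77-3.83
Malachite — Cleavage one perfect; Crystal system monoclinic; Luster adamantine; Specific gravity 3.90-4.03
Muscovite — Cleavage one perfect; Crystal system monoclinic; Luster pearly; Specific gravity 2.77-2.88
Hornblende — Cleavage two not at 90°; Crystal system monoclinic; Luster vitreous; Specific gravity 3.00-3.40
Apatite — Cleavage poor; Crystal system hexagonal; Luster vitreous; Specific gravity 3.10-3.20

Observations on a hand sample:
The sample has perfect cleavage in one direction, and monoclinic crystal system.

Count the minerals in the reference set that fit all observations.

6

Perfect cleavage in one direction: narrows the field to Talc, Biotite, Epidote, Barite, Azurite, Malachite, Muscovite.
Monoclinic crystal system is inconsistent with Barite.
Consistent with every observation: Azurite, Biotite, Epidote, Malachite, Muscovite, Talc.
That is 6 minerals.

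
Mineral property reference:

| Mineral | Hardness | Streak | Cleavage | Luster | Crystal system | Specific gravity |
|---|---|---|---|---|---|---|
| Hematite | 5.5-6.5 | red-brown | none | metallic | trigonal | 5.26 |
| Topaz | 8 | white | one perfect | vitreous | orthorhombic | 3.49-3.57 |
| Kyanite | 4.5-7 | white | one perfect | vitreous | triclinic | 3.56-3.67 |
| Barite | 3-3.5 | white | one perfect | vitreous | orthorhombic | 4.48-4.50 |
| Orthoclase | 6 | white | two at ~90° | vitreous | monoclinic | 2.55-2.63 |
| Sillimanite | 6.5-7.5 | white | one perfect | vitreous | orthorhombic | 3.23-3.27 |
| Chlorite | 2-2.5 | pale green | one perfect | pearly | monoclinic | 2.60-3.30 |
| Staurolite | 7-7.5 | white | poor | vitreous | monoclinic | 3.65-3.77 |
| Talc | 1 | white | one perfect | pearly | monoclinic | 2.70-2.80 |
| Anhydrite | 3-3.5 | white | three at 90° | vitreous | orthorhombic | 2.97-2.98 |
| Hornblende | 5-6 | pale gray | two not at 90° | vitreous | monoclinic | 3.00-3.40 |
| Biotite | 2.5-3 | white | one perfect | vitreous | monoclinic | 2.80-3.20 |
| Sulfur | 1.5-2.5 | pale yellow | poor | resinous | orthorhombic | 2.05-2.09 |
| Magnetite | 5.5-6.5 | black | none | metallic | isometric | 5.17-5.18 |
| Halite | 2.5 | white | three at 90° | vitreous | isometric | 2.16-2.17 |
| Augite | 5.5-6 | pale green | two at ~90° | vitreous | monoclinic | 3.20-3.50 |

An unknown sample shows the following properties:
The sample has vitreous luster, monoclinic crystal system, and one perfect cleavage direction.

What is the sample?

Biotite

Vitreous luster rules out Hematite, Chlorite, Talc, Sulfur, Magnetite.
Monoclinic crystal system — narrows the field to Orthoclase, Staurolite, Hornblende, Biotite, Augite.
One perfect cleavage direction — leaves Biotite.
Biotite is the sole remaining match.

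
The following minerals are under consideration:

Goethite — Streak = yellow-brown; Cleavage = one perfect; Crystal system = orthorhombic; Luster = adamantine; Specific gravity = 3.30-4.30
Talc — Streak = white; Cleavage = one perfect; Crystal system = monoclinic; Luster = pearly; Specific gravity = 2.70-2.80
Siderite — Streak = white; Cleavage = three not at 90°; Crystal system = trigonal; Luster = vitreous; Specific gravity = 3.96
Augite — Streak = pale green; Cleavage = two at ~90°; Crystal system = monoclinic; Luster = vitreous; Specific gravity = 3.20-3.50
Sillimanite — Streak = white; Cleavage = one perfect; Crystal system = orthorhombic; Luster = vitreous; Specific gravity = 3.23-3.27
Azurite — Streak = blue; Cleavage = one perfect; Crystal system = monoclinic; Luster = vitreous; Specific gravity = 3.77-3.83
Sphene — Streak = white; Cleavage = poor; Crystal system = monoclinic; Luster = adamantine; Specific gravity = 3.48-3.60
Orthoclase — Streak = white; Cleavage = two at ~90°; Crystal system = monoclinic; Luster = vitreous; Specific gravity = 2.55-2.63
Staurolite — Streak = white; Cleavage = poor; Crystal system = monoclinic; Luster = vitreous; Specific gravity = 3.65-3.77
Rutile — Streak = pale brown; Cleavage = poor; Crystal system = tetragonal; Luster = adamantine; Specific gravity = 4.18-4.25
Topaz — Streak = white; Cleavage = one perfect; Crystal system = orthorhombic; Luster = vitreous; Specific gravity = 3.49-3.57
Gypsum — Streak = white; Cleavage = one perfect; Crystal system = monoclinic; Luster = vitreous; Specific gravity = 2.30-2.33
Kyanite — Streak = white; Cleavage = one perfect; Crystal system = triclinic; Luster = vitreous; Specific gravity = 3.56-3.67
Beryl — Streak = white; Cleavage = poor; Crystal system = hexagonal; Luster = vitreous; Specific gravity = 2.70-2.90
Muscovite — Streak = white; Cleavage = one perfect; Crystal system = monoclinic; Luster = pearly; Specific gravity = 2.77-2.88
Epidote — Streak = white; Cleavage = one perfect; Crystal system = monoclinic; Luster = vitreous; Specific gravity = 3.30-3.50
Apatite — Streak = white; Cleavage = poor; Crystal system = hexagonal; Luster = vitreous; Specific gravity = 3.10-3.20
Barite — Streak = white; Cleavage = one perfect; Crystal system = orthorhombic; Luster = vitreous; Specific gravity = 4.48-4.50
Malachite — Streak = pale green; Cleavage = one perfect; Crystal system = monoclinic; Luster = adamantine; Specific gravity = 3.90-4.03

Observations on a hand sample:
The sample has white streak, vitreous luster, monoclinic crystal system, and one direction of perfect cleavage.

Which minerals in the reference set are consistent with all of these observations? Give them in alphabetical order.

White streak eliminates Goethite, Augite, Azurite, Rutile, Malachite.
Vitreous luster rules out Talc, Sphene, Muscovite.
Monoclinic crystal system — Orthoclase, Staurolite, Gypsum, Epidote remain.
One direction of perfect cleavage is inconsistent with Orthoclase, Staurolite.
Remaining candidates: Epidote, Gypsum.

Epidote, Gypsum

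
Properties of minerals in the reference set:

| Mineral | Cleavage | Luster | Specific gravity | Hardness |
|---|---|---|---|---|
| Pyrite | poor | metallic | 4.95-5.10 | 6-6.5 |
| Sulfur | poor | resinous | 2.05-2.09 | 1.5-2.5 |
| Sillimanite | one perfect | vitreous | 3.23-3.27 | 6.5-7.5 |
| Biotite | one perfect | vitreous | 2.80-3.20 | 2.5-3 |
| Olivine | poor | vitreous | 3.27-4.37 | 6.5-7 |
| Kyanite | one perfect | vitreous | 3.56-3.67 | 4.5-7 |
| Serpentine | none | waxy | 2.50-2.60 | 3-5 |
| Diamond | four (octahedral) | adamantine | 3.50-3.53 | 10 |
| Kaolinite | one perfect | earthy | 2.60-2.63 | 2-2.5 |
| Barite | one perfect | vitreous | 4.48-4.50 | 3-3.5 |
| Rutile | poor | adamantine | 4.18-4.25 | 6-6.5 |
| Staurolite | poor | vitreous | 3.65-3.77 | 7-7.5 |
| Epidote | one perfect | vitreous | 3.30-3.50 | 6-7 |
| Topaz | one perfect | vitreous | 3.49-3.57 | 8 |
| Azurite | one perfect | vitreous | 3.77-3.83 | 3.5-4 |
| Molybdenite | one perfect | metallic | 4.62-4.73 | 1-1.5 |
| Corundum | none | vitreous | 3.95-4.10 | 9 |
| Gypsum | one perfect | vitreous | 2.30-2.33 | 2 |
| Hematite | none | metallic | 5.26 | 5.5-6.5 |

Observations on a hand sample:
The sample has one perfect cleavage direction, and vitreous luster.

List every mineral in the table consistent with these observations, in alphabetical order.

Azurite, Barite, Biotite, Epidote, Gypsum, Kyanite, Sillimanite, Topaz

One perfect cleavage direction: only Sillimanite, Biotite, Kyanite, Kaolinite, Barite, Epidote, Topaz, Azurite, Molybdenite, Gypsum remain.
Vitreous luster excludes Kaolinite, Molybdenite.
Remaining candidates: Azurite, Barite, Biotite, Epidote, Gypsum, Kyanite, Sillimanite, Topaz.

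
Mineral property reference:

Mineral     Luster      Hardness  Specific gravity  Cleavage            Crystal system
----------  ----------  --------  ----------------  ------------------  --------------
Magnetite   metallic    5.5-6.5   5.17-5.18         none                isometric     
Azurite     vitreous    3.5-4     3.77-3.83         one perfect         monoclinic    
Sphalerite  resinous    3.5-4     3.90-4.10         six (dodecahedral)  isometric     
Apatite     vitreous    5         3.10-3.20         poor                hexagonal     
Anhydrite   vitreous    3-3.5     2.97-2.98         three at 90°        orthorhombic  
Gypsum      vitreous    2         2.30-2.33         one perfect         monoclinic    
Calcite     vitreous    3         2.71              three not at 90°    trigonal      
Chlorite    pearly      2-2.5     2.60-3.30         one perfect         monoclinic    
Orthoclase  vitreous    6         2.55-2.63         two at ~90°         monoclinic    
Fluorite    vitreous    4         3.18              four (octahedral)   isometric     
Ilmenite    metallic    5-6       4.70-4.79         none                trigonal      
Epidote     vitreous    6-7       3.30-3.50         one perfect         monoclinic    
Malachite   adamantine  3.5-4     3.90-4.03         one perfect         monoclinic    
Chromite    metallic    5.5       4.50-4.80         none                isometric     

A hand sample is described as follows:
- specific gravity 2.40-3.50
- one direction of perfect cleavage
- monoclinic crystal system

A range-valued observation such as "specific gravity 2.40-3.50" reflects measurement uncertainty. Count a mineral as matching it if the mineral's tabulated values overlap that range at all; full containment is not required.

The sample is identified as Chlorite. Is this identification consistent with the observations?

Specific gravity 2.40-3.50 — is consistent with Chlorite (SG 2.60-3.30).
One direction of perfect cleavage — is consistent with Chlorite (cleavage one perfect).
Monoclinic crystal system — is consistent with Chlorite (monoclinic system).
All observations are consistent with the tabulated values for Chlorite.

Consistent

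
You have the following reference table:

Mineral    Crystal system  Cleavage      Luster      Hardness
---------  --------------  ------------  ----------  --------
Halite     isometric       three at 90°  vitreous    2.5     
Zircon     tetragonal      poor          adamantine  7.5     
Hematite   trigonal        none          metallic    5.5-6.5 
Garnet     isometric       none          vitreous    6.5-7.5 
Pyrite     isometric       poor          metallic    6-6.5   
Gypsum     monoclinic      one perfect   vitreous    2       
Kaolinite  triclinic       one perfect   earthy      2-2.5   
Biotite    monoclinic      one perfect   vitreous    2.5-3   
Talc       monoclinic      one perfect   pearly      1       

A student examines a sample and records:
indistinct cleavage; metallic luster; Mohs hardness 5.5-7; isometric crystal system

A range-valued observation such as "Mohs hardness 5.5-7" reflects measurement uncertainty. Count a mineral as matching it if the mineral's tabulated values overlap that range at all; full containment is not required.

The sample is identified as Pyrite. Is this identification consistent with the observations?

Yes

Indistinct cleavage — is consistent with Pyrite (cleavage poor).
Metallic luster — is consistent with Pyrite (metallic luster).
Mohs hardness 5.5-7 — is consistent with Pyrite (hardness 6-6.5).
Isometric crystal system — is consistent with Pyrite (isometric system).
Nothing contradicts Pyrite.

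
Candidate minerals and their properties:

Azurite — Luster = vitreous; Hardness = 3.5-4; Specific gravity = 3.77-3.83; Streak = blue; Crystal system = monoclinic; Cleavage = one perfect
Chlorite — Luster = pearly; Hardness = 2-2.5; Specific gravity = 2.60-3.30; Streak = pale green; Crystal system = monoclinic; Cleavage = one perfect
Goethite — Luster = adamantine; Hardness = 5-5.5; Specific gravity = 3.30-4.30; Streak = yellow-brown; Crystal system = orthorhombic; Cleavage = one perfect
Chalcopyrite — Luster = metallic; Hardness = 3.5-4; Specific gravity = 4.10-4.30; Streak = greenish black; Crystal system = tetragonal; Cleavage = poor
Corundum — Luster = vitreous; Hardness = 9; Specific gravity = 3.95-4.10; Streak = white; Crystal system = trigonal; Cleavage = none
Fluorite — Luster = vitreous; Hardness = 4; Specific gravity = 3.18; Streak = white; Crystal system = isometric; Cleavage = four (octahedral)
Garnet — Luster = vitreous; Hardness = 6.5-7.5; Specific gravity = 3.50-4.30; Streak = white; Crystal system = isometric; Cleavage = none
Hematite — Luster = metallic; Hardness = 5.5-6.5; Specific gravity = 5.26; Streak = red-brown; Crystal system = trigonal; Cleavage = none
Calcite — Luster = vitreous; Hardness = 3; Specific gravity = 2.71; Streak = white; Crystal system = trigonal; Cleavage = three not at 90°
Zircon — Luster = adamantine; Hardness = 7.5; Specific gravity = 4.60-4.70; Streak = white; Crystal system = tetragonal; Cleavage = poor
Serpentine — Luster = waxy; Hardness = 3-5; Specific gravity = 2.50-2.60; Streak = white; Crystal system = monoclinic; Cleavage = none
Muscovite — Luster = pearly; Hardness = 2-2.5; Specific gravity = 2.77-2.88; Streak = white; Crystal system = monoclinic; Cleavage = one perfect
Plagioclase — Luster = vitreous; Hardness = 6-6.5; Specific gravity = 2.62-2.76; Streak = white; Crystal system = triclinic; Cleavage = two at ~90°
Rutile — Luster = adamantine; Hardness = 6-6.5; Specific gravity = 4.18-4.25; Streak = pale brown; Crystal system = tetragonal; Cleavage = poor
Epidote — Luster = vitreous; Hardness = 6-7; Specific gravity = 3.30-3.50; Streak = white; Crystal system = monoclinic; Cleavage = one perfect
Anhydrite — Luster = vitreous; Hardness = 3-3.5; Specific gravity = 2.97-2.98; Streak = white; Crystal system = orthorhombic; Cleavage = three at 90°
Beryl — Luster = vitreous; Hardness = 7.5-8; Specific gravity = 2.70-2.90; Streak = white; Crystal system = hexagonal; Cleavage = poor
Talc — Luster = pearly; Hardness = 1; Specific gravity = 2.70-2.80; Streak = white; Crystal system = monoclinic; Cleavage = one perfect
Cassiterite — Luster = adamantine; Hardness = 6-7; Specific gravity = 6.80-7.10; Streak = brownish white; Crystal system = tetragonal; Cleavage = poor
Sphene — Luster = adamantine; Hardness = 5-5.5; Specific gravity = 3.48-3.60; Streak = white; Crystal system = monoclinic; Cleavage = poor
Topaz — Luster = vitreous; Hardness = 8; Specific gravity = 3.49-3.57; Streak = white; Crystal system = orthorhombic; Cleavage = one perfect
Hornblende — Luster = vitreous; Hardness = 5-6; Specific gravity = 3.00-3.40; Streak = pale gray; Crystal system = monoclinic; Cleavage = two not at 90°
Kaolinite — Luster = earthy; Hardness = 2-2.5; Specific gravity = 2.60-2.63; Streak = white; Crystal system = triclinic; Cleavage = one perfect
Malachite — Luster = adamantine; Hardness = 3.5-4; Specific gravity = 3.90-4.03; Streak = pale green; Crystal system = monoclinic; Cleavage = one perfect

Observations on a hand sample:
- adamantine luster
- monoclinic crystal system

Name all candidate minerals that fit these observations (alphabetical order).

Malachite, Sphene

Adamantine luster: Goethite, Zircon, Rutile, Cassiterite, Sphene, Malachite remain.
Monoclinic crystal system: Sphene, Malachite remain.
Remaining candidates: Malachite, Sphene.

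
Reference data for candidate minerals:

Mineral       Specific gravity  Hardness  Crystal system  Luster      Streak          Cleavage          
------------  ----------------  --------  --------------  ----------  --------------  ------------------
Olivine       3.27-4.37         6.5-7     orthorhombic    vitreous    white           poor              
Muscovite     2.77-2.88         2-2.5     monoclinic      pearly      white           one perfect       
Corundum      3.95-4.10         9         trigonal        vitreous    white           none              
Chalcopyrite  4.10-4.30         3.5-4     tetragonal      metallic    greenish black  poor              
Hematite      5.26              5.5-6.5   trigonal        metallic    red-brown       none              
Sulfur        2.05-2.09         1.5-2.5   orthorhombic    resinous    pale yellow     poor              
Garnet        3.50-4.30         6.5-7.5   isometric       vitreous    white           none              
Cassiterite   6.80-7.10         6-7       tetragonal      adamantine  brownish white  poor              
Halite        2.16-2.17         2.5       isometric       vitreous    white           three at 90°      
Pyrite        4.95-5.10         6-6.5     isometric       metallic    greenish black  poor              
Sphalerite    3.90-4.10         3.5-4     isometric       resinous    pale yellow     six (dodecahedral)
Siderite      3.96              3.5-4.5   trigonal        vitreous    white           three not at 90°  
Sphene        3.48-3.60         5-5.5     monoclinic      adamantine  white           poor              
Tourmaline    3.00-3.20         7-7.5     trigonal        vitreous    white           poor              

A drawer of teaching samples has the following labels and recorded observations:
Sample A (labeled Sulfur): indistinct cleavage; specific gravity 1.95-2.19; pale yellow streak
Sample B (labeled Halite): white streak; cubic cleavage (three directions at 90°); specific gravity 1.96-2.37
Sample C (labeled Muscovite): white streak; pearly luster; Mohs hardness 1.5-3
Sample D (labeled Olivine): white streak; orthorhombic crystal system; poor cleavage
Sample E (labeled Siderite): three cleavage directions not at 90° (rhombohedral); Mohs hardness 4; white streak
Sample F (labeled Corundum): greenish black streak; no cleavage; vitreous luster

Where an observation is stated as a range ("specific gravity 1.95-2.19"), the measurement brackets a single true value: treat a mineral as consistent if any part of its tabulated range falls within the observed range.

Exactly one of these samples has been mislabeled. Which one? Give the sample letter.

F

Sample A: all recorded properties match Sulfur.
Sample B: all recorded properties match Halite.
Sample C: all recorded properties match Muscovite.
Sample D: all recorded properties match Olivine.
Sample E: all recorded properties match Siderite.
Sample F: Corundum has white streak, but the record shows greenish black streak — this label is wrong.
Only sample F is inconsistent with its label.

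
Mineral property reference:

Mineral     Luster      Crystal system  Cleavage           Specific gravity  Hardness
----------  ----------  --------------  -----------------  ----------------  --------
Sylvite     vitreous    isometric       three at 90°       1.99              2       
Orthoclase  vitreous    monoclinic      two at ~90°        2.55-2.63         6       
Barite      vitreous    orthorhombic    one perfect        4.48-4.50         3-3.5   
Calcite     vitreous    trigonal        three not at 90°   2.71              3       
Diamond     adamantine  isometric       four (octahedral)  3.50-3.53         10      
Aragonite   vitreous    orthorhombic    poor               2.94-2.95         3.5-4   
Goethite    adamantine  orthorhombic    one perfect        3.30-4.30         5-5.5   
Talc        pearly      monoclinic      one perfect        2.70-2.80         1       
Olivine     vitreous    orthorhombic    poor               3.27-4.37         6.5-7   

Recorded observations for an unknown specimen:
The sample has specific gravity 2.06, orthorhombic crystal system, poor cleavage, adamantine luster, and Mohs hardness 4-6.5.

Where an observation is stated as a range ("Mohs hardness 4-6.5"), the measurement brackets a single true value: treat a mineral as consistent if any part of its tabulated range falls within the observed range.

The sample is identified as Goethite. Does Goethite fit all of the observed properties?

Inconsistent

Specific gravity 2.06 — Goethite has SG 3.30-4.30; a mismatch.
Orthorhombic crystal system — matches Goethite (orthorhombic system).
Poor cleavage — Goethite has cleavage one perfect; a mismatch.
Adamantine luster — matches Goethite (adamantine luster).
Mohs hardness 4-6.5 — matches Goethite (hardness 5-5.5).
2 of the observed properties are inconsistent with Goethite.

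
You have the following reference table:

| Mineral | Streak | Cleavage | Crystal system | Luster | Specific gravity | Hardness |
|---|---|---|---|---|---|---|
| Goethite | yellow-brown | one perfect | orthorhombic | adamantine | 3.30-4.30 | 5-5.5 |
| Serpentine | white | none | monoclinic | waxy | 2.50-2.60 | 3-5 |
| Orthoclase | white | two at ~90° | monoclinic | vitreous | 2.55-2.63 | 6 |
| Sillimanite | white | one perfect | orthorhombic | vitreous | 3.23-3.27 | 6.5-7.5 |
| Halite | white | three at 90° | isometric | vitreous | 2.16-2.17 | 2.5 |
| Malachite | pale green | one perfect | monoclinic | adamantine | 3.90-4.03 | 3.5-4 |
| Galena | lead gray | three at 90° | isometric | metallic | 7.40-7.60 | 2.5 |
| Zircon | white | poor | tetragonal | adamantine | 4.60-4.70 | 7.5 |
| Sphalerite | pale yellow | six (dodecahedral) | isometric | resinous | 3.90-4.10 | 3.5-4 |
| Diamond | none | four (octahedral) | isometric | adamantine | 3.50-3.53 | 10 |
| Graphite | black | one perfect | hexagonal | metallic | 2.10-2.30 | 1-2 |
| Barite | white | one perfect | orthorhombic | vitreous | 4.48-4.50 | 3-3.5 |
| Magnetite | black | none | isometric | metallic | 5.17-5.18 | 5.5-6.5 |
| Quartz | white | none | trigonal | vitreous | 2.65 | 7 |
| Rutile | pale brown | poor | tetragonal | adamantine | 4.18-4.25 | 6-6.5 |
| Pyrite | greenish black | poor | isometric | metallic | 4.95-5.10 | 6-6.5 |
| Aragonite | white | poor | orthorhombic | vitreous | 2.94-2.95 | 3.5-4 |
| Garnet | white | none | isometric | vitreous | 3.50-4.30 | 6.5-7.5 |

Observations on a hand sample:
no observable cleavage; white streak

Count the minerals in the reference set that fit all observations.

No observable cleavage: leaves Serpentine, Magnetite, Quartz, Garnet.
White streak is inconsistent with Magnetite.
Remaining candidates: Garnet, Quartz, Serpentine.
That is 3 minerals.

3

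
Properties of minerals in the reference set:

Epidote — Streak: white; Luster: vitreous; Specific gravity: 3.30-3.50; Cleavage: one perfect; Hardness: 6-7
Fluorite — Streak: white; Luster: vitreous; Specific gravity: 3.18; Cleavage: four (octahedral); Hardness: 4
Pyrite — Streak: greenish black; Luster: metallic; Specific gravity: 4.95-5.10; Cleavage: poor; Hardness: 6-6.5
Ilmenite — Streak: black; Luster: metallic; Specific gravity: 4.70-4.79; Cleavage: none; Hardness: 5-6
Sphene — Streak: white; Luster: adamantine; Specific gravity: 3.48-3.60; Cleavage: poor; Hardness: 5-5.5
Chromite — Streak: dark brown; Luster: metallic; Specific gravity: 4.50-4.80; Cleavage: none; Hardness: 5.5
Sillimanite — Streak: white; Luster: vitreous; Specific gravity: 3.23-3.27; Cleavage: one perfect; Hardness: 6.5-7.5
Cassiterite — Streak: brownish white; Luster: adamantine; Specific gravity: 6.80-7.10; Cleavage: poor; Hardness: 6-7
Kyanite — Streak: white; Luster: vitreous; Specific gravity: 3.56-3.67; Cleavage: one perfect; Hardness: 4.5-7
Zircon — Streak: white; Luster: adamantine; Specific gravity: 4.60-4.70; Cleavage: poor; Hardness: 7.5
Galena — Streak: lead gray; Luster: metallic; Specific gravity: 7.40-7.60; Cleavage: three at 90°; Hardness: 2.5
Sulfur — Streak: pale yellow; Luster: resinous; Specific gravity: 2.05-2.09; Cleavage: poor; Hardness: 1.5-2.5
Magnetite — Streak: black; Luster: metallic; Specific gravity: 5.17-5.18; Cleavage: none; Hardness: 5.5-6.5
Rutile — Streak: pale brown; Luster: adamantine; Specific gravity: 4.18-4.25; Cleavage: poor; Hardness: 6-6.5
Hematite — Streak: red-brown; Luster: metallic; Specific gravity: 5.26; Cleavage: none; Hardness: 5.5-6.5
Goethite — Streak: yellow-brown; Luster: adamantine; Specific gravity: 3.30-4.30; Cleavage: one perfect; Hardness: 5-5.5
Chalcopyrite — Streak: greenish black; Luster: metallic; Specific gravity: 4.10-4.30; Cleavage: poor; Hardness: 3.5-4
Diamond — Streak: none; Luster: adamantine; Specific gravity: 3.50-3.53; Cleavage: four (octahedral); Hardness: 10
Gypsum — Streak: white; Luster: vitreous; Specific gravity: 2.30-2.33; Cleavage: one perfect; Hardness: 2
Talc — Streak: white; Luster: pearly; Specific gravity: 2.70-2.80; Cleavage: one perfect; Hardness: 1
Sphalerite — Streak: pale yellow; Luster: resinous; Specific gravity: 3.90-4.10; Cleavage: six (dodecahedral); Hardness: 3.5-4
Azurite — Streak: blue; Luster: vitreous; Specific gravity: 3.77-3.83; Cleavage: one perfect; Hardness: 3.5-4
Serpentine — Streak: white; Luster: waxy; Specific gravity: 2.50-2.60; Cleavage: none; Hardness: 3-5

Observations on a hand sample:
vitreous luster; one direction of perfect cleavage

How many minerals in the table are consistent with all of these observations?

5

Vitreous luster — only Epidote, Fluorite, Sillimanite, Kyanite, Gypsum, Azurite remain.
One direction of perfect cleavage is inconsistent with Fluorite.
Consistent with every observation: Azurite, Epidote, Gypsum, Kyanite, Sillimanite.
That is 5 minerals.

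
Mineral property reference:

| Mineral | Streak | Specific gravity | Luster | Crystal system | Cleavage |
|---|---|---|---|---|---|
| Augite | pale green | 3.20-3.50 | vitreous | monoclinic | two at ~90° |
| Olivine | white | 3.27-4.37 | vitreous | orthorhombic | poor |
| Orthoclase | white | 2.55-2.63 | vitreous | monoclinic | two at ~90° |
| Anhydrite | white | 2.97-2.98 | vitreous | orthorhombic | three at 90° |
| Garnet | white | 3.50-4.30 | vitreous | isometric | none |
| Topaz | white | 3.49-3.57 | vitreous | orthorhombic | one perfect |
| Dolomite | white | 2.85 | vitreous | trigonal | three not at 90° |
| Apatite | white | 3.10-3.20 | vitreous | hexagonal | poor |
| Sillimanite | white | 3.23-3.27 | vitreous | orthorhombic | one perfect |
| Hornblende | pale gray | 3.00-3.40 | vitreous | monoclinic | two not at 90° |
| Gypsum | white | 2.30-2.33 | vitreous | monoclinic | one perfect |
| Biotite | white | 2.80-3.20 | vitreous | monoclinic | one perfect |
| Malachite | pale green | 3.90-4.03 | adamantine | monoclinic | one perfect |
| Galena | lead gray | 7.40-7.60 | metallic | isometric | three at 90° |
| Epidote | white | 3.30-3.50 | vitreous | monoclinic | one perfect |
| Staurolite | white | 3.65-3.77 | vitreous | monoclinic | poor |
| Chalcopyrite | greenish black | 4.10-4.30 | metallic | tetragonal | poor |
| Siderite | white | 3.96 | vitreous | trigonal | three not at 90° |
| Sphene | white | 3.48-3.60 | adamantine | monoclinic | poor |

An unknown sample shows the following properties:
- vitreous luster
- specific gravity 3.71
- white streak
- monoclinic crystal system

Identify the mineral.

Vitreous luster is inconsistent with Malachite, Galena, Chalcopyrite, Sphene.
Specific gravity 3.71: only Olivine, Garnet, Staurolite remain.
White streak: all remaining candidates fit.
Monoclinic crystal system: only Staurolite remains.
The only mineral consistent with every observation is Staurolite.

Staurolite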